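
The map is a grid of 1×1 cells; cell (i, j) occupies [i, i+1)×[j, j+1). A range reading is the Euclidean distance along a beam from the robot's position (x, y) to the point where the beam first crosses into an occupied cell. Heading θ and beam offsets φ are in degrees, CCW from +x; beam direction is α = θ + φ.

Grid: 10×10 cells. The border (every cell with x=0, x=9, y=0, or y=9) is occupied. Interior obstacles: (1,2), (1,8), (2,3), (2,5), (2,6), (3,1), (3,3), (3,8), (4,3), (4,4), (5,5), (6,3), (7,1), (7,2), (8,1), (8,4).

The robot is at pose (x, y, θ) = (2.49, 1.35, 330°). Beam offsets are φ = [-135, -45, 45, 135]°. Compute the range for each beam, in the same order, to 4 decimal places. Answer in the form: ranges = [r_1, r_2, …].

ranges = [1.3523, 0.3623, 0.5280, 1.7082]

beam 1: φ=-135°, α=195°
  direction (-0.9659, -0.2588); cell (2,1); t to first gridline: x 0.5073, y 1.3523 (then +1.0353 / +3.8637)
    (1,1) via x @ 0.5073
    (1,0) via y @ 1.3523  # hit
  → r_1 = 1.3523
beam 2: φ=-45°, α=285°
  direction (0.2588, -0.9659); cell (2,1); t to first gridline: x 1.9705, y 0.3623 (then +3.8637 / +1.0353)
    (2,0) via y @ 0.3623  # hit
  → r_2 = 0.3623
beam 3: φ=45°, α=15°
  direction (0.9659, 0.2588); cell (2,1); t to first gridline: x 0.5280, y 2.5114 (then +1.0353 / +3.8637)
    (3,1) via x @ 0.5280  # hit
  → r_3 = 0.5280
beam 4: φ=135°, α=105°
  direction (-0.2588, 0.9659); cell (2,1); t to first gridline: x 1.8932, y 0.6729 (then +3.8637 / +1.0353)
    (2,2) via y @ 0.6729
    (2,3) via y @ 1.7082  # hit
  → r_4 = 1.7082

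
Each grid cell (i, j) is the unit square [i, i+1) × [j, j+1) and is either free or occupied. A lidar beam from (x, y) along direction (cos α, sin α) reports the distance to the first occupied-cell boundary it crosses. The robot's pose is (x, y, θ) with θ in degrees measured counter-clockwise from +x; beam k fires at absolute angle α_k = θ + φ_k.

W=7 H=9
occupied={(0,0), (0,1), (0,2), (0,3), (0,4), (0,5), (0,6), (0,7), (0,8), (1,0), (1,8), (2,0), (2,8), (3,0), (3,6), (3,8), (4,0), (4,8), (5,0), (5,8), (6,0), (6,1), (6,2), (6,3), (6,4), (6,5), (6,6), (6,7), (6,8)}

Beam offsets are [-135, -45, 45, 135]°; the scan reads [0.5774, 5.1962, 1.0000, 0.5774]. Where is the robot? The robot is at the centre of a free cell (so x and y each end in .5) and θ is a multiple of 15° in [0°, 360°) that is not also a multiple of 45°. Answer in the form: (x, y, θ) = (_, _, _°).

Candidates: 34 free-cell centres × 16 headings = 544 poses. Raycast each; keep the one whose scan matches to 4 dp.
  (1.5, 5.5, 60°): beam 1 = 4.6587 ≠ 0.5774 ✗
  (3.5, 2.5, 15°): beam 1 = 1.7321 ≠ 0.5774 ✗
  (5.5, 1.5, 165°): beam 2 = 7.5056 ≠ 5.1962 ✗
  (3.5, 5.5, 285°): beam 1 = 2.8868 ≠ 0.5774 ✗
  …
  (1.5, 1.5, 75°): r_1=0.5774, r_2=5.1962, r_3=1.0000, r_4=0.5774 — all match ✓
Only this pose fits every beam.

(x, y, θ) = (1.5, 1.5, 75°)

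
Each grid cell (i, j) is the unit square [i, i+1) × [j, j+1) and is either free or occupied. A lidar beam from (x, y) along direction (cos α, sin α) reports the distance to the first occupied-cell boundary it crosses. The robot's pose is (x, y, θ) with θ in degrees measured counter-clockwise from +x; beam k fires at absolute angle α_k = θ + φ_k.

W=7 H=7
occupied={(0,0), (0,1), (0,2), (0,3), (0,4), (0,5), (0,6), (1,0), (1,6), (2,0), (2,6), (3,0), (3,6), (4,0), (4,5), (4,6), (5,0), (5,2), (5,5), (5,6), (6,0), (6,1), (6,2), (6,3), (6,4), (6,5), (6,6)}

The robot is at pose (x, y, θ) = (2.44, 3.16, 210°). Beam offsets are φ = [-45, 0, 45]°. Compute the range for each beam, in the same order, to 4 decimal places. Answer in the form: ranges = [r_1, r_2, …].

ranges = [1.4908, 1.6628, 2.2362]

beam 1: φ=-45°, α=165°
  direction (-0.9659, 0.2588); cell (2,3); t to first gridline: x 0.4555, y 3.2455 (then +1.0353 / +3.8637)
    (1,3) via x @ 0.4555
    (0,3) via x @ 1.4908  # hit
  → r_1 = 1.4908
beam 2: φ=0°, α=210°
  direction (-0.8660, -0.5000); cell (2,3); t to first gridline: x 0.5081, y 0.3200 (then +1.1547 / +2.0000)
    (2,2) via y @ 0.3200
    (1,2) via x @ 0.5081
    (0,2) via x @ 1.6628  # hit
  → r_2 = 1.6628
beam 3: φ=45°, α=255°
  direction (-0.2588, -0.9659); cell (2,3); t to first gridline: x 1.7000, y 0.1656 (then +3.8637 / +1.0353)
    (2,2) via y @ 0.1656
    (2,1) via y @ 1.2009
    (1,1) via x @ 1.7000
    (1,0) via y @ 2.2362  # hit
  → r_3 = 2.2362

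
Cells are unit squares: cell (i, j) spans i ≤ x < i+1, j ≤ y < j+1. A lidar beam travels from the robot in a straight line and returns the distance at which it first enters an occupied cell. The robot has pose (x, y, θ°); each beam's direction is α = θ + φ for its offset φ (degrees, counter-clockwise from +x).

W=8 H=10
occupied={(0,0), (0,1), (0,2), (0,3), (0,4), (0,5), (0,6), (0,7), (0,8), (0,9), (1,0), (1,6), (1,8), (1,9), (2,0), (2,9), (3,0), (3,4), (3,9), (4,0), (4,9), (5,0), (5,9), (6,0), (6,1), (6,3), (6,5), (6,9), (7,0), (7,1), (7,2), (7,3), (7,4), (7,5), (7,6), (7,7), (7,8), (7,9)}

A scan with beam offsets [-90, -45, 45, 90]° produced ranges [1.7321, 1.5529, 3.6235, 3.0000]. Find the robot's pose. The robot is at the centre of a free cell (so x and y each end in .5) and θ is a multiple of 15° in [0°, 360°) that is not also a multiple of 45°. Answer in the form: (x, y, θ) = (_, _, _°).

(x, y, θ) = (5.5, 7.5, 150°)

Enumerate (i+0.5, j+0.5, θ) over the 42 free cells and 16 admissible headings. For each, cast all 4 beams and compare to the given ranges.
  (4.5, 5.5, 150°): beam 1 = 4.0415 ≠ 1.7321 ✗
  (3.5, 7.5, 60°): beam 1 = 3.0000 ≠ 1.7321 ✗
  (6.5, 8.5, 165°): beam 1 = 0.5176 ≠ 1.7321 ✗
  (5.5, 3.5, 150°): beam 2 = 5.6940 ≠ 1.5529 ✗
  (2.5, 1.5, 120°): beam 1 = 4.0415 ≠ 1.7321 ✗
  …
  (5.5, 7.5, 150°): r_1=1.7321, r_2=1.5529, r_3=3.6235, r_4=3.0000 — all match ✓
No second candidate reproduces the full scan.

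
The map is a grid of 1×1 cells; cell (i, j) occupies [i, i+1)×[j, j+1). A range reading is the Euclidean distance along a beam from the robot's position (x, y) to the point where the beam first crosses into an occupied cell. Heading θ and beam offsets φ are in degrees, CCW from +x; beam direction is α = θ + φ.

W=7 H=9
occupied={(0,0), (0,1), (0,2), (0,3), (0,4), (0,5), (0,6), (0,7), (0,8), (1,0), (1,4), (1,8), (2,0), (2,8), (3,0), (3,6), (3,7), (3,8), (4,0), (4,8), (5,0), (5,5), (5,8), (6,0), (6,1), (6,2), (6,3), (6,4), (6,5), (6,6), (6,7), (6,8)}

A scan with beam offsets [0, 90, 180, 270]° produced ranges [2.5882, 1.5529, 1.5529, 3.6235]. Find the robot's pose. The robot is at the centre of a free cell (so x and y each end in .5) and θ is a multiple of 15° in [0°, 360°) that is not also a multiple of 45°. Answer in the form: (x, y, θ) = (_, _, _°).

Candidates: 31 free-cell centres × 16 headings = 496 poses. Raycast each; keep the one whose scan matches to 4 dp.
  (3.5, 1.5, 240°): beam 1 = 0.5774 ≠ 2.5882 ✗
  (3.5, 3.5, 285°): beam 2 = 2.5882 ≠ 1.5529 ✗
  (5.5, 1.5, 105°): beam 1 = 5.7956 ≠ 2.5882 ✗
  (4.5, 1.5, 120°): beam 1 = 7.0000 ≠ 2.5882 ✗
  …
  (3.5, 4.5, 345°): r_1=2.5882, r_2=1.5529, r_3=1.5529, r_4=3.6235 — all match ✓
Only this pose fits every beam.

(x, y, θ) = (3.5, 4.5, 345°)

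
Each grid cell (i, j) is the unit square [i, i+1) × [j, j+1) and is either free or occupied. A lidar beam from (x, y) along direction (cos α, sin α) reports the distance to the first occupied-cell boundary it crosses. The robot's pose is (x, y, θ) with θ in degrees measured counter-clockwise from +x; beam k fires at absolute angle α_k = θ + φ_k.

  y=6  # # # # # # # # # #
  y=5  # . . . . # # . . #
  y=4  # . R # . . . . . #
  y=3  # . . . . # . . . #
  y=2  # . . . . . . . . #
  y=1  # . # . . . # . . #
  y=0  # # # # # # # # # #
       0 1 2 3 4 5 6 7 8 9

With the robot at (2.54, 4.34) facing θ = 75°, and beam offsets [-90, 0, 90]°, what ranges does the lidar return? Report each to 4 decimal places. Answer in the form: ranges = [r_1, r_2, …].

beam 1: φ=-90°, α=345°
  cosα=0.9659 sinα=-0.2588 | (2,4) | tMaxX 0.4762 tMaxY 1.3137 | tΔX 1.0353 tΔY 3.8637
    t=0.4762 [x] (3,4) — stop
  → r_1 = 0.4762
beam 2: φ=0°, α=75°
  cosα=0.2588 sinα=0.9659 | (2,4) | tMaxX 1.7773 tMaxY 0.6833 | tΔX 3.8637 tΔY 1.0353
    t=0.6833 [y] (2,5)
    t=1.7186 [y] (2,6) — stop
  → r_2 = 1.7186
beam 3: φ=90°, α=165°
  cosα=-0.9659 sinα=0.2588 | (2,4) | tMaxX 0.5590 tMaxY 2.5500 | tΔX 1.0353 tΔY 3.8637
    t=0.5590 [x] (1,4)
    t=1.5943 [x] (0,4) — stop
  → r_3 = 1.5943

ranges = [0.4762, 1.7186, 1.5943]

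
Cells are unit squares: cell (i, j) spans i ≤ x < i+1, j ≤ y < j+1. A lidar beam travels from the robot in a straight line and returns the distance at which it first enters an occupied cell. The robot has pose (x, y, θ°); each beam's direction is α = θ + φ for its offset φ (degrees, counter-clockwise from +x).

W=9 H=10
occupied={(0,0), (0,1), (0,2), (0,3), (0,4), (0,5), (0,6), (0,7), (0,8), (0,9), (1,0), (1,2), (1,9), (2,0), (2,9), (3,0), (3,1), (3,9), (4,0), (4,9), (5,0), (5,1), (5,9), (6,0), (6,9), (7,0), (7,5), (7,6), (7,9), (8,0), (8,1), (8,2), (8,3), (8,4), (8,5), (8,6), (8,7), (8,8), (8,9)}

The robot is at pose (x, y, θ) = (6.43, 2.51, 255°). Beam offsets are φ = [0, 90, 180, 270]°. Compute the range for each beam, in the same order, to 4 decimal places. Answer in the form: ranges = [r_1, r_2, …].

beam 1: φ=0°, α=255°
  cosα=-0.2588 sinα=-0.9659 | (6,2) | tMaxX 1.6614 tMaxY 0.5280 | tΔX 3.8637 tΔY 1.0353
    t=0.5280 [y] (6,1)
    t=1.5633 [y] (6,0) — stop
  → r_1 = 1.5633
beam 2: φ=90°, α=345°
  cosα=0.9659 sinα=-0.2588 | (6,2) | tMaxX 0.5901 tMaxY 1.9705 | tΔX 1.0353 tΔY 3.8637
    t=0.5901 [x] (7,2)
    t=1.6254 [x] (8,2) — stop
  → r_2 = 1.6254
beam 3: φ=180°, α=75°
  cosα=0.2588 sinα=0.9659 | (6,2) | tMaxX 2.2023 tMaxY 0.5073 | tΔX 3.8637 tΔY 1.0353
    t=0.5073 [y] (6,3)
    t=1.5426 [y] (6,4)
    t=2.2023 [x] (7,4)
    t=2.5778 [y] (7,5) — stop
  → r_3 = 2.5778
beam 4: φ=270°, α=165°
  cosα=-0.9659 sinα=0.2588 | (6,2) | tMaxX 0.4452 tMaxY 1.8932 | tΔX 1.0353 tΔY 3.8637
    t=0.4452 [x] (5,2)
    t=1.4804 [x] (4,2)
    t=1.8932 [y] (4,3)
    t=2.5157 [x] (3,3)
    t=3.5510 [x] (2,3)
    t=4.5863 [x] (1,3)
    t=5.6215 [x] (0,3) — stop
  → r_4 = 5.6215

ranges = [1.5633, 1.6254, 2.5778, 5.6215]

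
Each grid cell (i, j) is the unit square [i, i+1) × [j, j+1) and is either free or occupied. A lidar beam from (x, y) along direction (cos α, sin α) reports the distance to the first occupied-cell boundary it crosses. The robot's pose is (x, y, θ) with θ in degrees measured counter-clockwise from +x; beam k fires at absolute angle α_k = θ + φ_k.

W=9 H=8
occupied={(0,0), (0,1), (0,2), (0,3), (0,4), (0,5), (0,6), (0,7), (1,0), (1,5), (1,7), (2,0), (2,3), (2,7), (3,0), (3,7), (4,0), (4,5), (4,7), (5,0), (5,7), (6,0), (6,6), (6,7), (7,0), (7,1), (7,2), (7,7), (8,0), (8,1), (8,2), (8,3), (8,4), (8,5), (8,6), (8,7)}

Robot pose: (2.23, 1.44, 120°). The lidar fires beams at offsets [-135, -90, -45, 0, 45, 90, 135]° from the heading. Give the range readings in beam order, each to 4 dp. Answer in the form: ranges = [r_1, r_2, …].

ranges = [1.7000, 6.6626, 1.6150, 2.4600, 1.2734, 0.8800, 0.4555]

beam 1: φ=-135°, α=345°
  cosα=0.9659 sinα=-0.2588 | (2,1) | tMaxX 0.7972 tMaxY 1.7000 | tΔX 1.0353 tΔY 3.8637
    t=0.7972 [x] (3,1)
    t=1.7000 [y] (3,0) — stop
  → r_1 = 1.7000
beam 2: φ=-90°, α=30°
  cosα=0.8660 sinα=0.5000 | (2,1) | tMaxX 0.8891 tMaxY 1.1200 | tΔX 1.1547 tΔY 2.0000
    t=0.8891 [x] (3,1)
    t=1.1200 [y] (3,2)
    t=2.0438 [x] (4,2)
    t=3.1200 [y] (4,3)
    t=3.1985 [x] (5,3)
    t=4.3532 [x] (6,3)
    t=5.1200 [y] (6,4)
    t=5.5079 [x] (7,4)
    t=6.6626 [x] (8,4) — stop
  → r_2 = 6.6626
beam 3: φ=-45°, α=75°
  cosα=0.2588 sinα=0.9659 | (2,1) | tMaxX 2.9751 tMaxY 0.5798 | tΔX 3.8637 tΔY 1.0353
    t=0.5798 [y] (2,2)
    t=1.6150 [y] (2,3) — stop
  → r_3 = 1.6150
beam 4: φ=0°, α=120°
  cosα=-0.5000 sinα=0.8660 | (2,1) | tMaxX 0.4600 tMaxY 0.6466 | tΔX 2.0000 tΔY 1.1547
    t=0.4600 [x] (1,1)
    t=0.6466 [y] (1,2)
    t=1.8013 [y] (1,3)
    t=2.4600 [x] (0,3) — stop
  → r_4 = 2.4600
beam 5: φ=45°, α=165°
  cosα=-0.9659 sinα=0.2588 | (2,1) | tMaxX 0.2381 tMaxY 2.1637 | tΔX 1.0353 tΔY 3.8637
    t=0.2381 [x] (1,1)
    t=1.2734 [x] (0,1) — stop
  → r_5 = 1.2734
beam 6: φ=90°, α=210°
  cosα=-0.8660 sinα=-0.5000 | (2,1) | tMaxX 0.2656 tMaxY 0.8800 | tΔX 1.1547 tΔY 2.0000
    t=0.2656 [x] (1,1)
    t=0.8800 [y] (1,0) — stop
  → r_6 = 0.8800
beam 7: φ=135°, α=255°
  cosα=-0.2588 sinα=-0.9659 | (2,1) | tMaxX 0.8887 tMaxY 0.4555 | tΔX 3.8637 tΔY 1.0353
    t=0.4555 [y] (2,0) — stop
  → r_7 = 0.4555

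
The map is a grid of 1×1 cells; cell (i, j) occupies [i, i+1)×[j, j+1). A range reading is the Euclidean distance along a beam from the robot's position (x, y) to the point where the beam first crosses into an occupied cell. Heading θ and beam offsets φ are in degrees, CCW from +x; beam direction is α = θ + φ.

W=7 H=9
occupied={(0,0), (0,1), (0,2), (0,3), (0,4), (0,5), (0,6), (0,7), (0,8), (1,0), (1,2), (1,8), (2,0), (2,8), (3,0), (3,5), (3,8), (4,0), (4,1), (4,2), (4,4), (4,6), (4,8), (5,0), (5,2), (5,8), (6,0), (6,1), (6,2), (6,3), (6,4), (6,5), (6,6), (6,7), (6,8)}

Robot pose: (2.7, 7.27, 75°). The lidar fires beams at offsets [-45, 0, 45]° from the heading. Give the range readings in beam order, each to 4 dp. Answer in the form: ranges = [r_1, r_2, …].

ranges = [1.4600, 0.7558, 0.8429]

beam 1: φ=-45°, α=30°
  d=(0.8660,0.5000)  start (2,7)  tX=0.3464 tY=1.4600  stride 1/|dx|=1.1547 1/|dy|=2.0000
    cross x-line → (3,7), t=0.3464
    cross y-line → (3,8), t=1.4600 (wall)
  → r_1 = 1.4600
beam 2: φ=0°, α=75°
  d=(0.2588,0.9659)  start (2,7)  tX=1.1591 tY=0.7558  stride 1/|dx|=3.8637 1/|dy|=1.0353
    cross y-line → (2,8), t=0.7558 (wall)
  → r_2 = 0.7558
beam 3: φ=45°, α=120°
  d=(-0.5000,0.8660)  start (2,7)  tX=1.4000 tY=0.8429  stride 1/|dx|=2.0000 1/|dy|=1.1547
    cross y-line → (2,8), t=0.8429 (wall)
  → r_3 = 0.8429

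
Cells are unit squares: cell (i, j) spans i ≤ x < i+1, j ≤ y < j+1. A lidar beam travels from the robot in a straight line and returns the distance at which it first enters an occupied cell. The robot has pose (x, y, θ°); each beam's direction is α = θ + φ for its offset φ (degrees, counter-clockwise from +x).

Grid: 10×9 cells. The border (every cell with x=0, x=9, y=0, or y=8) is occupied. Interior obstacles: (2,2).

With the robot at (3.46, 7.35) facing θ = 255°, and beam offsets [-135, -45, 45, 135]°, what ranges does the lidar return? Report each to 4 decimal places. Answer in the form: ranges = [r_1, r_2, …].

ranges = [0.7506, 2.8406, 7.3323, 1.3000]

beam 1: φ=-135°, α=120°
  d=(-0.5000,0.8660)  start (3,7)  tX=0.9200 tY=0.7506  stride 1/|dx|=2.0000 1/|dy|=1.1547
    cross y-line → (3,8), t=0.7506 (wall)
  → r_1 = 0.7506
beam 2: φ=-45°, α=210°
  d=(-0.8660,-0.5000)  start (3,7)  tX=0.5312 tY=0.7000  stride 1/|dx|=1.1547 1/|dy|=2.0000
    cross x-line → (2,7), t=0.5312
    cross y-line → (2,6), t=0.7000
    cross x-line → (1,6), t=1.6859
    cross y-line → (1,5), t=2.7000
    cross x-line → (0,5), t=2.8406 (wall)
  → r_2 = 2.8406
beam 3: φ=45°, α=300°
  d=(0.5000,-0.8660)  start (3,7)  tX=1.0800 tY=0.4041  stride 1/|dx|=2.0000 1/|dy|=1.1547
    cross y-line → (3,6), t=0.4041
    cross x-line → (4,6), t=1.0800
    cross y-line → (4,5), t=1.5588
    cross y-line → (4,4), t=2.7135
    cross x-line → (5,4), t=3.0800
    cross y-line → (5,3), t=3.8682
    cross y-line → (5,2), t=5.0229
    cross x-line → (6,2), t=5.0800
    cross y-line → (6,1), t=6.1776
    cross x-line → (7,1), t=7.0800
    cross y-line → (7,0), t=7.3323 (wall)
  → r_3 = 7.3323
beam 4: φ=135°, α=30°
  d=(0.8660,0.5000)  start (3,7)  tX=0.6235 tY=1.3000  stride 1/|dx|=1.1547 1/|dy|=2.0000
    cross x-line → (4,7), t=0.6235
    cross y-line → (4,8), t=1.3000 (wall)
  → r_4 = 1.3000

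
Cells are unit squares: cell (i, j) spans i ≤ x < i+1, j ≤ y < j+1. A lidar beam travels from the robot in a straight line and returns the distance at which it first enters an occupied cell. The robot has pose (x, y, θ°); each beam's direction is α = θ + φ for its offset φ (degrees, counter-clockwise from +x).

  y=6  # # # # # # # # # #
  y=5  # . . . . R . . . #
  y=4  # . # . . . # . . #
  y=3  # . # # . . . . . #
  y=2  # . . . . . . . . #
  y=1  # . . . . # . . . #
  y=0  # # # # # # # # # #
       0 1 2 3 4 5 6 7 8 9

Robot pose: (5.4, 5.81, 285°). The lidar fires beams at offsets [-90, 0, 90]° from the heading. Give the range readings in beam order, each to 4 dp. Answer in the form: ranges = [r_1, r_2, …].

beam 1: φ=-90°, α=195°
  direction (-0.9659, -0.2588); cell (5,5); t to first gridline: x 0.4141, y 3.1296 (then +1.0353 / +3.8637)
    (4,5) via x @ 0.4141
    (3,5) via x @ 1.4494
    (2,5) via x @ 2.4847
    (2,4) via y @ 3.1296  # hit
  → r_1 = 3.1296
beam 2: φ=0°, α=285°
  direction (0.2588, -0.9659); cell (5,5); t to first gridline: x 2.3182, y 0.8386 (then +3.8637 / +1.0353)
    (5,4) via y @ 0.8386
    (5,3) via y @ 1.8738
    (6,3) via x @ 2.3182
    (6,2) via y @ 2.9091
    (6,1) via y @ 3.9444
    (6,0) via y @ 4.9797  # hit
  → r_2 = 4.9797
beam 3: φ=90°, α=15°
  direction (0.9659, 0.2588); cell (5,5); t to first gridline: x 0.6212, y 0.7341 (then +1.0353 / +3.8637)
    (6,5) via x @ 0.6212
    (6,6) via y @ 0.7341  # hit
  → r_3 = 0.7341

ranges = [3.1296, 4.9797, 0.7341]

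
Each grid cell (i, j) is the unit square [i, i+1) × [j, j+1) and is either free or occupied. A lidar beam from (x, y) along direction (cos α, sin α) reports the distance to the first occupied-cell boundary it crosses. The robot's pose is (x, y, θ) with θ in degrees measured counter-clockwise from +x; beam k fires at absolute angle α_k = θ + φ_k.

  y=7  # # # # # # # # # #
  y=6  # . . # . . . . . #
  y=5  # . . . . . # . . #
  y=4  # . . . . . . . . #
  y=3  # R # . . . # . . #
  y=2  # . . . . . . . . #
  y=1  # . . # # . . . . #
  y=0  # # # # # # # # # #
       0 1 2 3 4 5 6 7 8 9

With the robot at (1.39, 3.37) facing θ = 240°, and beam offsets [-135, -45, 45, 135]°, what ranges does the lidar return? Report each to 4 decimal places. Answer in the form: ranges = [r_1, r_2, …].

ranges = [1.5068, 0.4038, 2.4536, 0.6315]

beam 1: φ=-135°, α=105°
  dir = (cos 105°, sin 105°) = (-0.2588, 0.9659); from cell (1,3)
  next x-line at t=1.5068, next y-line at t=0.6522; Δt_x=3.8637, Δt_y=1.0353
    y: enter (1,4) at t=0.6522
    x: enter (0,4) at t=1.5068 ← occupied
  → r_1 = 1.5068
beam 2: φ=-45°, α=195°
  dir = (cos 195°, sin 195°) = (-0.9659, -0.2588); from cell (1,3)
  next x-line at t=0.4038, next y-line at t=1.4296; Δt_x=1.0353, Δt_y=3.8637
    x: enter (0,3) at t=0.4038 ← occupied
  → r_2 = 0.4038
beam 3: φ=45°, α=285°
  dir = (cos 285°, sin 285°) = (0.2588, -0.9659); from cell (1,3)
  next x-line at t=2.3569, next y-line at t=0.3831; Δt_x=3.8637, Δt_y=1.0353
    y: enter (1,2) at t=0.3831
    y: enter (1,1) at t=1.4183
    x: enter (2,1) at t=2.3569
    y: enter (2,0) at t=2.4536 ← occupied
  → r_3 = 2.4536
beam 4: φ=135°, α=15°
  dir = (cos 15°, sin 15°) = (0.9659, 0.2588); from cell (1,3)
  next x-line at t=0.6315, next y-line at t=2.4341; Δt_x=1.0353, Δt_y=3.8637
    x: enter (2,3) at t=0.6315 ← occupied
  → r_4 = 0.6315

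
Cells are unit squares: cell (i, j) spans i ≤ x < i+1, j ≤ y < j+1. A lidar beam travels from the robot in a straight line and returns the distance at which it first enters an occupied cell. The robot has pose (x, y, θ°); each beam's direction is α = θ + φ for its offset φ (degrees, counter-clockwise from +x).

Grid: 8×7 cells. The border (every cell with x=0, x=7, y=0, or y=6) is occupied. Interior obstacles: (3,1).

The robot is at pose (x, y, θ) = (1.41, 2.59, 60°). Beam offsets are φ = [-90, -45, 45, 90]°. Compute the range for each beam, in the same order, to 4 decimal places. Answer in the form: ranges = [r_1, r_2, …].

beam 1: φ=-90°, α=330°
  d=(0.8660,-0.5000)  start (1,2)  tX=0.6813 tY=1.1800  stride 1/|dx|=1.1547 1/|dy|=2.0000
    cross x-line → (2,2), t=0.6813
    cross y-line → (2,1), t=1.1800
    cross x-line → (3,1), t=1.8360 (wall)
  → r_1 = 1.8360
beam 2: φ=-45°, α=15°
  d=(0.9659,0.2588)  start (1,2)  tX=0.6108 tY=1.5841  stride 1/|dx|=1.0353 1/|dy|=3.8637
    cross x-line → (2,2), t=0.6108
    cross y-line → (2,3), t=1.5841
    cross x-line → (3,3), t=1.6461
    cross x-line → (4,3), t=2.6814
    cross x-line → (5,3), t=3.7166
    cross x-line → (6,3), t=4.7519
    cross y-line → (6,4), t=5.4478
    cross x-line → (7,4), t=5.7872 (wall)
  → r_2 = 5.7872
beam 3: φ=45°, α=105°
  d=(-0.2588,0.9659)  start (1,2)  tX=1.5841 tY=0.4245  stride 1/|dx|=3.8637 1/|dy|=1.0353
    cross y-line → (1,3), t=0.4245
    cross y-line → (1,4), t=1.4597
    cross x-line → (0,4), t=1.5841 (wall)
  → r_3 = 1.5841
beam 4: φ=90°, α=150°
  d=(-0.8660,0.5000)  start (1,2)  tX=0.4734 tY=0.8200  stride 1/|dx|=1.1547 1/|dy|=2.0000
    cross x-line → (0,2), t=0.4734 (wall)
  → r_4 = 0.4734

ranges = [1.8360, 5.7872, 1.5841, 0.4734]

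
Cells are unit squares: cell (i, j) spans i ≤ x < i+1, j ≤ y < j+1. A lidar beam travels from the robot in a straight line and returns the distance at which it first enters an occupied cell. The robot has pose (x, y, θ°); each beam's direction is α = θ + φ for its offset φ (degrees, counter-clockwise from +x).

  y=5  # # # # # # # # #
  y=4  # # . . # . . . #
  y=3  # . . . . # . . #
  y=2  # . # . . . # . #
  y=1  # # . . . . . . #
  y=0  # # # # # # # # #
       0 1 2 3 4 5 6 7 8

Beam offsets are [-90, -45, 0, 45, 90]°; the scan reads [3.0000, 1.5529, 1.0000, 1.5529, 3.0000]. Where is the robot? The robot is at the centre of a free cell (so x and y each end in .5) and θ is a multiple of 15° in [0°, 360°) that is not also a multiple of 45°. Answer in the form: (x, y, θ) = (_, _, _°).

The pose lattice has 22·16 = 352 candidates. Test each by forward raycasting.
  (5.5, 2.5, 195°): beam 1 = 0.5176 ≠ 3.0000 ✗
  (3.5, 2.5, 330°): beam 1 = 1.7321 ≠ 3.0000 ✗
  (1.5, 3.5, 300°): beam 1 = 0.5774 ≠ 3.0000 ✗
  …
  (4.5, 2.5, 60°): r_1=3.0000, r_2=1.5529, r_3=1.0000, r_4=1.5529, r_5=3.0000 — all match ✓
No second candidate reproduces the full scan.

(x, y, θ) = (4.5, 2.5, 60°)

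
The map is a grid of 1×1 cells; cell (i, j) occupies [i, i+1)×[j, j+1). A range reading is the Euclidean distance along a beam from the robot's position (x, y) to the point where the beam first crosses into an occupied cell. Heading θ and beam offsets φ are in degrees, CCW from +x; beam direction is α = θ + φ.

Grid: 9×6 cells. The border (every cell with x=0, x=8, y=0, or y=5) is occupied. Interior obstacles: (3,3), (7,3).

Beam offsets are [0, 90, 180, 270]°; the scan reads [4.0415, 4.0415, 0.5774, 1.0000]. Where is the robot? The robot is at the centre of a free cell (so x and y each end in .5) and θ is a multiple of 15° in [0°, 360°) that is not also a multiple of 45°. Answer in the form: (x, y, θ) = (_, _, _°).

(x, y, θ) = (4.5, 1.5, 60°)

The pose lattice has 26·16 = 416 candidates. Test each by forward raycasting.
  (1.5, 1.5, 30°): beam 1 = 7.0000 ≠ 4.0415 ✗
  (6.5, 1.5, 330°): beam 1 = 1.0000 ≠ 4.0415 ✗
  (3.5, 2.5, 210°): beam 1 = 2.8868 ≠ 4.0415 ✗
  (7.5, 2.5, 165°): beam 1 = 3.6235 ≠ 4.0415 ✗
  …
  (4.5, 1.5, 60°): r_1=4.0415, r_2=4.0415, r_3=0.5774, r_4=1.0000 — all match ✓
No second candidate reproduces the full scan.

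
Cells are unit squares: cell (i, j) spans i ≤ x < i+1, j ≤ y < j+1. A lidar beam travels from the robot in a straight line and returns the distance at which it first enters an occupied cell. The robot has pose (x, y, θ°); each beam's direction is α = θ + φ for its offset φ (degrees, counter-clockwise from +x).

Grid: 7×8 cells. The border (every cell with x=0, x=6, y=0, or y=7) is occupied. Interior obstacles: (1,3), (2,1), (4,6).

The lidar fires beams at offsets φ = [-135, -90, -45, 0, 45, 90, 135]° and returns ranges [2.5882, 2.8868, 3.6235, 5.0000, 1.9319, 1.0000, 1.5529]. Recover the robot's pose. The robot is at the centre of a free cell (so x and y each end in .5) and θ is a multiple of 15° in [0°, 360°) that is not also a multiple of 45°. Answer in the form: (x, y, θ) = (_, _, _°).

The pose lattice has 27·16 = 432 candidates. Test each by forward raycasting.
  (5.5, 1.5, 255°): beam 1 = 6.3509 ≠ 2.5882 ✗
  (4.5, 4.5, 345°): beam 1 = 2.8868 ≠ 2.5882 ✗
  (2.5, 5.5, 105°): beam 1 = 4.0415 ≠ 2.5882 ✗
  …
  (3.5, 2.5, 120°): r_1=2.5882, r_2=2.8868, r_3=3.6235, r_4=5.0000, r_5=1.9319, r_6=1.0000, r_7=1.5529 — all match ✓
Only this pose fits every beam.

(x, y, θ) = (3.5, 2.5, 120°)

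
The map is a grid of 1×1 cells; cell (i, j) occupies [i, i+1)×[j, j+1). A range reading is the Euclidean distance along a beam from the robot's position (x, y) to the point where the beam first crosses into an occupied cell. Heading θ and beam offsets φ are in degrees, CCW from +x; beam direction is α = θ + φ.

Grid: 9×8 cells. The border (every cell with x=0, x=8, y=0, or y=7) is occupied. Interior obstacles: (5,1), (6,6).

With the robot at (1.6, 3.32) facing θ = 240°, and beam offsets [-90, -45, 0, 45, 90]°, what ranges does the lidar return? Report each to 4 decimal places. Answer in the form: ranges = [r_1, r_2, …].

ranges = [0.6928, 0.6212, 1.2000, 2.4018, 3.9260]

beam 1: φ=-90°, α=150°
  dir = (cos 150°, sin 150°) = (-0.8660, 0.5000); from cell (1,3)
  next x-line at t=0.6928, next y-line at t=1.3600; Δt_x=1.1547, Δt_y=2.0000
    x: enter (0,3) at t=0.6928 ← occupied
  → r_1 = 0.6928
beam 2: φ=-45°, α=195°
  dir = (cos 195°, sin 195°) = (-0.9659, -0.2588); from cell (1,3)
  next x-line at t=0.6212, next y-line at t=1.2364; Δt_x=1.0353, Δt_y=3.8637
    x: enter (0,3) at t=0.6212 ← occupied
  → r_2 = 0.6212
beam 3: φ=0°, α=240°
  dir = (cos 240°, sin 240°) = (-0.5000, -0.8660); from cell (1,3)
  next x-line at t=1.2000, next y-line at t=0.3695; Δt_x=2.0000, Δt_y=1.1547
    y: enter (1,2) at t=0.3695
    x: enter (0,2) at t=1.2000 ← occupied
  → r_3 = 1.2000
beam 4: φ=45°, α=285°
  dir = (cos 285°, sin 285°) = (0.2588, -0.9659); from cell (1,3)
  next x-line at t=1.5455, next y-line at t=0.3313; Δt_x=3.8637, Δt_y=1.0353
    y: enter (1,2) at t=0.3313
    y: enter (1,1) at t=1.3666
    x: enter (2,1) at t=1.5455
    y: enter (2,0) at t=2.4018 ← occupied
  → r_4 = 2.4018
beam 5: φ=90°, α=330°
  dir = (cos 330°, sin 330°) = (0.8660, -0.5000); from cell (1,3)
  next x-line at t=0.4619, next y-line at t=0.6400; Δt_x=1.1547, Δt_y=2.0000
    x: enter (2,3) at t=0.4619
    y: enter (2,2) at t=0.6400
    x: enter (3,2) at t=1.6166
    y: enter (3,1) at t=2.6400
    x: enter (4,1) at t=2.7713
    x: enter (5,1) at t=3.9260 ← occupied
  → r_5 = 3.9260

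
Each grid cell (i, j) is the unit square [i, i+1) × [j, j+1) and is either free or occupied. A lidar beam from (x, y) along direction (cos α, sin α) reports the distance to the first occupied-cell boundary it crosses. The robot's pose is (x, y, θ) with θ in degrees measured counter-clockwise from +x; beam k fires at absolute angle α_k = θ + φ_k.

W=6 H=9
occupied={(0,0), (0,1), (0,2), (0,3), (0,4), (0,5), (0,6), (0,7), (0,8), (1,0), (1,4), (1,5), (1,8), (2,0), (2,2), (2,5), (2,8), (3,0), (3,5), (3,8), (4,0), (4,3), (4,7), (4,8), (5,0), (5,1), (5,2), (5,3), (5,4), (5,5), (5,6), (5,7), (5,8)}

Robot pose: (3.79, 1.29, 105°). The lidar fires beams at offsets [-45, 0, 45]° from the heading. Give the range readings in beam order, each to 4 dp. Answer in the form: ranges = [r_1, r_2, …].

ranges = [1.9745, 3.8409, 1.4200]

beam 1: φ=-45°, α=60°
  cosα=0.5000 sinα=0.8660 | (3,1) | tMaxX 0.4200 tMaxY 0.8198 | tΔX 2.0000 tΔY 1.1547
    t=0.4200 [x] (4,1)
    t=0.8198 [y] (4,2)
    t=1.9745 [y] (4,3) — stop
  → r_1 = 1.9745
beam 2: φ=0°, α=105°
  cosα=-0.2588 sinα=0.9659 | (3,1) | tMaxX 3.0523 tMaxY 0.7350 | tΔX 3.8637 tΔY 1.0353
    t=0.7350 [y] (3,2)
    t=1.7703 [y] (3,3)
    t=2.8056 [y] (3,4)
    t=3.0523 [x] (2,4)
    t=3.8409 [y] (2,5) — stop
  → r_2 = 3.8409
beam 3: φ=45°, α=150°
  cosα=-0.8660 sinα=0.5000 | (3,1) | tMaxX 0.9122 tMaxY 1.4200 | tΔX 1.1547 tΔY 2.0000
    t=0.9122 [x] (2,1)
    t=1.4200 [y] (2,2) — stop
  → r_3 = 1.4200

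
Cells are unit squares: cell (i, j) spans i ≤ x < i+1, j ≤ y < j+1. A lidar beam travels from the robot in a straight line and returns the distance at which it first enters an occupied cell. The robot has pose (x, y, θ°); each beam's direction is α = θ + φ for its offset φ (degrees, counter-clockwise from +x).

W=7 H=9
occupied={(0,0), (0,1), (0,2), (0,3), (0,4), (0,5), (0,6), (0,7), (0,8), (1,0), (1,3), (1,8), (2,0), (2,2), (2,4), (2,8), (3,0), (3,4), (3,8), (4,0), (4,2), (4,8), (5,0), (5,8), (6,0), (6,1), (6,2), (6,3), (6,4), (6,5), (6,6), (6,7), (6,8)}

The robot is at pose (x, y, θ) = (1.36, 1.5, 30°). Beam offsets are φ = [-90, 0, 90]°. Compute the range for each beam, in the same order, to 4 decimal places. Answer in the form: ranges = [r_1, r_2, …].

ranges = [0.5774, 1.0000, 0.7200]

beam 1: φ=-90°, α=300°
  dir = (cos 300°, sin 300°) = (0.5000, -0.8660); from cell (1,1)
  next x-line at t=1.2800, next y-line at t=0.5774; Δt_x=2.0000, Δt_y=1.1547
    y: enter (1,0) at t=0.5774 ← occupied
  → r_1 = 0.5774
beam 2: φ=0°, α=30°
  dir = (cos 30°, sin 30°) = (0.8660, 0.5000); from cell (1,1)
  next x-line at t=0.7390, next y-line at t=1.0000; Δt_x=1.1547, Δt_y=2.0000
    x: enter (2,1) at t=0.7390
    y: enter (2,2) at t=1.0000 ← occupied
  → r_2 = 1.0000
beam 3: φ=90°, α=120°
  dir = (cos 120°, sin 120°) = (-0.5000, 0.8660); from cell (1,1)
  next x-line at t=0.7200, next y-line at t=0.5774; Δt_x=2.0000, Δt_y=1.1547
    y: enter (1,2) at t=0.5774
    x: enter (0,2) at t=0.7200 ← occupied
  → r_3 = 0.7200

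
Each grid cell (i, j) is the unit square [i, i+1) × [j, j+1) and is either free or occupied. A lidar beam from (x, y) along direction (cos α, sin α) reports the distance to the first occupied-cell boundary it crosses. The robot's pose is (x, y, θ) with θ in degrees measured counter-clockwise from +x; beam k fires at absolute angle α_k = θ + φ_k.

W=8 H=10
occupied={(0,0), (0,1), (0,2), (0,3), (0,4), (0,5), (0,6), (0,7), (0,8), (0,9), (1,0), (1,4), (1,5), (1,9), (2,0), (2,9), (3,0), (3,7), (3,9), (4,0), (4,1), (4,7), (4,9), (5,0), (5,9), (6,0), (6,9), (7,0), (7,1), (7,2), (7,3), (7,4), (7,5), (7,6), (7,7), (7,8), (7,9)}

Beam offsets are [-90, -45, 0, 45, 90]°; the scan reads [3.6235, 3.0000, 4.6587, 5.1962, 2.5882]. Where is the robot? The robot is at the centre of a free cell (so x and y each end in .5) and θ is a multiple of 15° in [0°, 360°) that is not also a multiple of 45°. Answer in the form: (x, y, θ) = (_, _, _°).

(x, y, θ) = (2.5, 4.5, 345°)

Enumerate (i+0.5, j+0.5, θ) over the 43 free cells and 16 admissible headings. For each, cast all 5 beams and compare to the given ranges.
  (3.5, 8.5, 30°): beam 1 = 0.5774 ≠ 3.6235 ✗
  (3.5, 1.5, 210°): beam 1 = 3.0000 ≠ 3.6235 ✗
  (4.5, 5.5, 285°): beam 1 = 2.5882 ≠ 3.6235 ✗
  …
  (2.5, 4.5, 345°): r_1=3.6235, r_2=3.0000, r_3=4.6587, r_4=5.1962, r_5=2.5882 — all match ✓
Unique over the lattice → pose = (2.5, 4.5, 345°).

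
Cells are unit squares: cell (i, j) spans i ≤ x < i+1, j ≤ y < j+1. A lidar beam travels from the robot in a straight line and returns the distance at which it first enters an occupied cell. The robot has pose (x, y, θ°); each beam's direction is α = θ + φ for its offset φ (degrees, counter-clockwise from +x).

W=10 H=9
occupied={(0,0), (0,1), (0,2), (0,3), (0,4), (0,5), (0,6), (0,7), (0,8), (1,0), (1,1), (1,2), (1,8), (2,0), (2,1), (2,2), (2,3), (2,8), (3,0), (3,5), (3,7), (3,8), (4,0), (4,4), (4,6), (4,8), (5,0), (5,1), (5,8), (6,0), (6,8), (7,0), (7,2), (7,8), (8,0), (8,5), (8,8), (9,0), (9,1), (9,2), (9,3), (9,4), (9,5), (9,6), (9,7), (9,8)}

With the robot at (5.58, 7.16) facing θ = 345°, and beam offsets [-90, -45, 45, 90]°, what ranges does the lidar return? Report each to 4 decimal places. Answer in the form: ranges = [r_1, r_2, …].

beam 1: φ=-90°, α=255°
  d=(-0.2588,-0.9659)  start (5,7)  tX=2.2409 tY=0.1656  stride 1/|dx|=3.8637 1/|dy|=1.0353
    cross y-line → (5,6), t=0.1656
    cross y-line → (5,5), t=1.2009
    cross y-line → (5,4), t=2.2362
    cross x-line → (4,4), t=2.2409 (wall)
  → r_1 = 2.2409
beam 2: φ=-45°, α=300°
  d=(0.5000,-0.8660)  start (5,7)  tX=0.8400 tY=0.1848  stride 1/|dx|=2.0000 1/|dy|=1.1547
    cross y-line → (5,6), t=0.1848
    cross x-line → (6,6), t=0.8400
    cross y-line → (6,5), t=1.3395
    cross y-line → (6,4), t=2.4942
    cross x-line → (7,4), t=2.8400
    cross y-line → (7,3), t=3.6489
    cross y-line → (7,2), t=4.8036 (wall)
  → r_2 = 4.8036
beam 3: φ=45°, α=30°
  d=(0.8660,0.5000)  start (5,7)  tX=0.4850 tY=1.6800  stride 1/|dx|=1.1547 1/|dy|=2.0000
    cross x-line → (6,7), t=0.4850
    cross x-line → (7,7), t=1.6397
    cross y-line → (7,8), t=1.6800 (wall)
  → r_3 = 1.6800
beam 4: φ=90°, α=75°
  d=(0.2588,0.9659)  start (5,7)  tX=1.6228 tY=0.8696  stride 1/|dx|=3.8637 1/|dy|=1.0353
    cross y-line → (5,8), t=0.8696 (wall)
  → r_4 = 0.8696

ranges = [2.2409, 4.8036, 1.6800, 0.8696]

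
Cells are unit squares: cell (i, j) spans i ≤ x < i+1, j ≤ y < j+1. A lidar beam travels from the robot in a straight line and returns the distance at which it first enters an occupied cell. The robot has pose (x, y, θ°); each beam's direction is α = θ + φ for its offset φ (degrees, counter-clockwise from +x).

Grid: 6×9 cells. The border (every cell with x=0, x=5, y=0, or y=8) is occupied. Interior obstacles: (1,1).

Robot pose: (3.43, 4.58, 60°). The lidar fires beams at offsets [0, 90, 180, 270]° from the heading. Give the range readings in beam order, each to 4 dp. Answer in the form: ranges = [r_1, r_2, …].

ranges = [3.1400, 2.8059, 2.9791, 1.8129]

beam 1: φ=0°, α=60°
  dir = (cos 60°, sin 60°) = (0.5000, 0.8660); from cell (3,4)
  next x-line at t=1.1400, next y-line at t=0.4850; Δt_x=2.0000, Δt_y=1.1547
    y: enter (3,5) at t=0.4850
    x: enter (4,5) at t=1.1400
    y: enter (4,6) at t=1.6397
    y: enter (4,7) at t=2.7944
    x: enter (5,7) at t=3.1400 ← occupied
  → r_1 = 3.1400
beam 2: φ=90°, α=150°
  dir = (cos 150°, sin 150°) = (-0.8660, 0.5000); from cell (3,4)
  next x-line at t=0.4965, next y-line at t=0.8400; Δt_x=1.1547, Δt_y=2.0000
    x: enter (2,4) at t=0.4965
    y: enter (2,5) at t=0.8400
    x: enter (1,5) at t=1.6512
    x: enter (0,5) at t=2.8059 ← occupied
  → r_2 = 2.8059
beam 3: φ=180°, α=240°
  dir = (cos 240°, sin 240°) = (-0.5000, -0.8660); from cell (3,4)
  next x-line at t=0.8600, next y-line at t=0.6697; Δt_x=2.0000, Δt_y=1.1547
    y: enter (3,3) at t=0.6697
    x: enter (2,3) at t=0.8600
    y: enter (2,2) at t=1.8244
    x: enter (1,2) at t=2.8600
    y: enter (1,1) at t=2.9791 ← occupied
  → r_3 = 2.9791
beam 4: φ=270°, α=330°
  dir = (cos 330°, sin 330°) = (0.8660, -0.5000); from cell (3,4)
  next x-line at t=0.6582, next y-line at t=1.1600; Δt_x=1.1547, Δt_y=2.0000
    x: enter (4,4) at t=0.6582
    y: enter (4,3) at t=1.1600
    x: enter (5,3) at t=1.8129 ← occupied
  → r_4 = 1.8129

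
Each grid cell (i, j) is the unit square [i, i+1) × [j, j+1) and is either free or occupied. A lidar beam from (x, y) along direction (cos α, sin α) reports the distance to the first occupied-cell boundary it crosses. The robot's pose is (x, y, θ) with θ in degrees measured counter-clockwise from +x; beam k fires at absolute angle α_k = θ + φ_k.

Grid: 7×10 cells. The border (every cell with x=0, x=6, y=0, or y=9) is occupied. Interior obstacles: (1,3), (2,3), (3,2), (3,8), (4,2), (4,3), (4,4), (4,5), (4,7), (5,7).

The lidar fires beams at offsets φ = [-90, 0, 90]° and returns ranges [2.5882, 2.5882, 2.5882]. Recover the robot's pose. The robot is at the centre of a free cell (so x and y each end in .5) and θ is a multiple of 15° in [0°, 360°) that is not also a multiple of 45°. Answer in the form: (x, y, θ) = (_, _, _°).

(x, y, θ) = (3.5, 6.5, 255°)

Candidates: 30 free-cell centres × 16 headings = 480 poses. Raycast each; keep the one whose scan matches to 4 dp.
  (1.5, 2.5, 285°): beam 1 = 0.5176 ≠ 2.5882 ✗
  (5.5, 8.5, 240°): beam 1 = 1.0000 ≠ 2.5882 ✗
  (3.5, 6.5, 60°): beam 1 = 1.0000 ≠ 2.5882 ✗
  (2.5, 1.5, 120°): beam 1 = 1.0000 ≠ 2.5882 ✗
  …
  (3.5, 6.5, 255°): r_1=2.5882, r_2=2.5882, r_3=2.5882 — all match ✓
No second candidate reproduces the full scan.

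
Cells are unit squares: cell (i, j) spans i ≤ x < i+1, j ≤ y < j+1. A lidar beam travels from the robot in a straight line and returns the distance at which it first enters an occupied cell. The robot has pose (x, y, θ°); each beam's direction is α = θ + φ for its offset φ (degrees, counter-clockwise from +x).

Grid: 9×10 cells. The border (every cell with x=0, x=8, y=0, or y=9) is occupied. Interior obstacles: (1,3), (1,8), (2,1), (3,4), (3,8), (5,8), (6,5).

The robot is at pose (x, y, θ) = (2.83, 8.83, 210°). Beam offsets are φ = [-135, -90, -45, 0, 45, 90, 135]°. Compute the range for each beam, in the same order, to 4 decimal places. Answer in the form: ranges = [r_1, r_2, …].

ranges = [0.1760, 0.1963, 0.6568, 0.9584, 5.0004, 0.3400, 0.1760]

beam 1: φ=-135°, α=75°
  d=(0.2588,0.9659)  start (2,8)  tX=0.6568 tY=0.1760  stride 1/|dx|=3.8637 1/|dy|=1.0353
    cross y-line → (2,9), t=0.1760 (wall)
  → r_1 = 0.1760
beam 2: φ=-90°, α=120°
  d=(-0.5000,0.8660)  start (2,8)  tX=1.6600 tY=0.1963  stride 1/|dx|=2.0000 1/|dy|=1.1547
    cross y-line → (2,9), t=0.1963 (wall)
  → r_2 = 0.1963
beam 3: φ=-45°, α=165°
  d=(-0.9659,0.2588)  start (2,8)  tX=0.8593 tY=0.6568  stride 1/|dx|=1.0353 1/|dy|=3.8637
    cross y-line → (2,9), t=0.6568 (wall)
  → r_3 = 0.6568
beam 4: φ=0°, α=210°
  d=(-0.8660,-0.5000)  start (2,8)  tX=0.9584 tY=1.6600  stride 1/|dx|=1.1547 1/|dy|=2.0000
    cross x-line → (1,8), t=0.9584 (wall)
  → r_4 = 0.9584
beam 5: φ=45°, α=255°
  d=(-0.2588,-0.9659)  start (2,8)  tX=3.2069 tY=0.8593  stride 1/|dx|=3.8637 1/|dy|=1.0353
    cross y-line → (2,7), t=0.8593
    cross y-line → (2,6), t=1.8946
    cross y-line → (2,5), t=2.9298
    cross x-line → (1,5), t=3.2069
    cross y-line → (1,4), t=3.9651
    cross y-line → (1,3), t=5.0004 (wall)
  → r_5 = 5.0004
beam 6: φ=90°, α=300°
  d=(0.5000,-0.8660)  start (2,8)  tX=0.3400 tY=0.9584  stride 1/|dx|=2.0000 1/|dy|=1.1547
    cross x-line → (3,8), t=0.3400 (wall)
  → r_6 = 0.3400
beam 7: φ=135°, α=345°
  d=(0.9659,-0.2588)  start (2,8)  tX=0.1760 tY=3.2069  stride 1/|dx|=1.0353 1/|dy|=3.8637
    cross x-line → (3,8), t=0.1760 (wall)
  → r_7 = 0.1760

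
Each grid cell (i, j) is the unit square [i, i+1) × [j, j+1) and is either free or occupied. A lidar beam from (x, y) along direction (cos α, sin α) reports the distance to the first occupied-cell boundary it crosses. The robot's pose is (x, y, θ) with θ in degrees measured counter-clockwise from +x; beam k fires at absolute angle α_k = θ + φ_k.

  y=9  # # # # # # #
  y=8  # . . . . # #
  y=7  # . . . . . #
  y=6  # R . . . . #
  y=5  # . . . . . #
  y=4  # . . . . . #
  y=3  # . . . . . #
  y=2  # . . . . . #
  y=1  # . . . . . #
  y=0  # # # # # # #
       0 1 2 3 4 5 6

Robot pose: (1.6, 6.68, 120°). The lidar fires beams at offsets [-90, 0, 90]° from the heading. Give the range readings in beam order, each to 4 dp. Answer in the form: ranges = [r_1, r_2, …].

ranges = [3.9260, 1.2000, 0.6928]

beam 1: φ=-90°, α=30°
  d=(0.8660,0.5000)  start (1,6)  tX=0.4619 tY=0.6400  stride 1/|dx|=1.1547 1/|dy|=2.0000
    cross x-line → (2,6), t=0.4619
    cross y-line → (2,7), t=0.6400
    cross x-line → (3,7), t=1.6166
    cross y-line → (3,8), t=2.6400
    cross x-line → (4,8), t=2.7713
    cross x-line → (5,8), t=3.9260 (wall)
  → r_1 = 3.9260
beam 2: φ=0°, α=120°
  d=(-0.5000,0.8660)  start (1,6)  tX=1.2000 tY=0.3695  stride 1/|dx|=2.0000 1/|dy|=1.1547
    cross y-line → (1,7), t=0.3695
    cross x-line → (0,7), t=1.2000 (wall)
  → r_2 = 1.2000
beam 3: φ=90°, α=210°
  d=(-0.8660,-0.5000)  start (1,6)  tX=0.6928 tY=1.3600  stride 1/|dx|=1.1547 1/|dy|=2.0000
    cross x-line → (0,6), t=0.6928 (wall)
  → r_3 = 0.6928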